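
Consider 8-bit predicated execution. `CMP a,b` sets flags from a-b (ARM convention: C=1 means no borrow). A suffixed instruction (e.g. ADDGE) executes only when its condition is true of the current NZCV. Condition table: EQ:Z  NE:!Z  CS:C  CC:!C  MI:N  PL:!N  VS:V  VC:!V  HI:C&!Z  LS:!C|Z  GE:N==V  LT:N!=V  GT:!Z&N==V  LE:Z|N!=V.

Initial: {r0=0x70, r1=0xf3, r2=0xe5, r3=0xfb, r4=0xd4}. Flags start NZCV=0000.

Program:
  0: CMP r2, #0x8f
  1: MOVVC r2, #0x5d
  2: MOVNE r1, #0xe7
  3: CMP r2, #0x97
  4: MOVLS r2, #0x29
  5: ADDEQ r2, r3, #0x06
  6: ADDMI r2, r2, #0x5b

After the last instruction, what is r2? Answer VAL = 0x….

VAL = 0x84

[0] flags=0010 → (cmp)
[1] flags=0010 VC?T → r2=0x5d
[2] flags=0010 NE?T → r1=0xe7
[3] flags=1001 → (cmp)
[4] flags=1001 LS?T → r2=0x29
[5] flags=1001 EQ?F → skip
[6] flags=1001 MI?T → r2=0x84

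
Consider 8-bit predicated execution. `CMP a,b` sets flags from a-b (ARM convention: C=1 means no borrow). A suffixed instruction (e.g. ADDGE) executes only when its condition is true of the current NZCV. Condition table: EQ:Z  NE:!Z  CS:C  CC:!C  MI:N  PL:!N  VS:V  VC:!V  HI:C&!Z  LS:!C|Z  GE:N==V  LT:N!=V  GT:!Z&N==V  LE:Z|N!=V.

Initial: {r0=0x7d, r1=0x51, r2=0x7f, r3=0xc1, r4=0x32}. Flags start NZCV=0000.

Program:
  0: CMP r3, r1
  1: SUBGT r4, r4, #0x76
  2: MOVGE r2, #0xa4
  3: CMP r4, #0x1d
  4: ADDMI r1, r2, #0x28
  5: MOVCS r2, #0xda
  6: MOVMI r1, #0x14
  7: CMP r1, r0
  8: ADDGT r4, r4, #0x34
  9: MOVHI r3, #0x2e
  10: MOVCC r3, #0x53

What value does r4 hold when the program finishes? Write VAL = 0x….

VAL = 0x32

0: ✓ CMP  NZCV=0011
1: · SUBGT
2: · MOVGE
3: ✓ CMP  NZCV=0010
4: · ADDMI
5: ✓ MOVCS  r2←0xda
6: · MOVMI
7: ✓ CMP  NZCV=1000
8: · ADDGT
9: · MOVHI
10: ✓ MOVCC  r3←0x53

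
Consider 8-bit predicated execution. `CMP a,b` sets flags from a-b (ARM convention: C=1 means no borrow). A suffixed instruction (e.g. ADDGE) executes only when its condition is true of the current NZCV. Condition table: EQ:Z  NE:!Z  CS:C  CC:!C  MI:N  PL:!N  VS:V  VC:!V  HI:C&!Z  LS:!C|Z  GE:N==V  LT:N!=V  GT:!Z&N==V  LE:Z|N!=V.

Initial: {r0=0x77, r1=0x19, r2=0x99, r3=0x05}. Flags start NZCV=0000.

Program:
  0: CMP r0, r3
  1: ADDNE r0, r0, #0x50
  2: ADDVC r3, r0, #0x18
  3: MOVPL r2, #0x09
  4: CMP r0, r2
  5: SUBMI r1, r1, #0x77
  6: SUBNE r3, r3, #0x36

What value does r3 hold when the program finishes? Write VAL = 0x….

VAL = 0xa9

[0] flags=0010 → (cmp)
[1] flags=0010 NE?T → r0=0xc7
[2] flags=0010 VC?T → r3=0xdf
[3] flags=0010 PL?T → r2=0x09
[4] flags=1010 → (cmp)
[5] flags=1010 MI?T → r1=0xa2
[6] flags=1010 NE?T → r3=0xa9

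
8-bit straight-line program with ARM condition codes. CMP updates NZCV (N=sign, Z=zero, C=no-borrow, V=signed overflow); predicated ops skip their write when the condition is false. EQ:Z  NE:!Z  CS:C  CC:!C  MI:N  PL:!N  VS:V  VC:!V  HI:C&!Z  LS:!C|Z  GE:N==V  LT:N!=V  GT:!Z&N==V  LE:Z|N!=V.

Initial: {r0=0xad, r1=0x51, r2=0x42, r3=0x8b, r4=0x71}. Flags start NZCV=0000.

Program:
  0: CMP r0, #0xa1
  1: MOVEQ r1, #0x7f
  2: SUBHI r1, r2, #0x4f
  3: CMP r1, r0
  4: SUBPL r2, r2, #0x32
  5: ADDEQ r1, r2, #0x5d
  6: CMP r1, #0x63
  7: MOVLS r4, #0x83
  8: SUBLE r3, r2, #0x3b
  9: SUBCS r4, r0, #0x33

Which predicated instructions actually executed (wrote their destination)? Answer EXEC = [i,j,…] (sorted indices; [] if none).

EXEC = [2,4,8,9]

[0] flags=0010 → (cmp)
[1] flags=0010 EQ?F → skip
[2] flags=0010 HI?T → r1=0xf3
[3] flags=0010 → (cmp)
[4] flags=0010 PL?T → r2=0x10
[5] flags=0010 EQ?F → skip
[6] flags=1010 → (cmp)
[7] flags=1010 LS?F → skip
[8] flags=1010 LE?T → r3=0xd5
[9] flags=1010 CS?T → r4=0x7a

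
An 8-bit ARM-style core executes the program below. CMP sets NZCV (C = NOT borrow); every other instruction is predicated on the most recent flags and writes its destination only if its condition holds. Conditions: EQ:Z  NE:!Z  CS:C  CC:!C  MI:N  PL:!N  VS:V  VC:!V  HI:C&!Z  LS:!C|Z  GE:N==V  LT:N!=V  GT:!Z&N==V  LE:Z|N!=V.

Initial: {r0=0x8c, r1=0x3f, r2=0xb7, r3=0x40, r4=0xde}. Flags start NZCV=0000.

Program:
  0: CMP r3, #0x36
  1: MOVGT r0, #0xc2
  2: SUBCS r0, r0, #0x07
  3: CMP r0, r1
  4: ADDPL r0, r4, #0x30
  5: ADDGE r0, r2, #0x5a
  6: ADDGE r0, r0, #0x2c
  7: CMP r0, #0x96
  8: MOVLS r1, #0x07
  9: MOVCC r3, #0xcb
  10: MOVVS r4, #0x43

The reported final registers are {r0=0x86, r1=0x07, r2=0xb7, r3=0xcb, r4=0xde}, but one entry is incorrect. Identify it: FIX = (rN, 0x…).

0: ✓ CMP  NZCV=0010
1: ✓ MOVGT  r0←0xc2
2: ✓ SUBCS  r0←0xbb
3: ✓ CMP  NZCV=0011
4: ✓ ADDPL  r0←0x0e
5: · ADDGE
6: · ADDGE
7: ✓ CMP  NZCV=0000
8: ✓ MOVLS  r1←0x07
9: ✓ MOVCC  r3←0xcb
10: · MOVVS

FIX = (r0, 0x0e)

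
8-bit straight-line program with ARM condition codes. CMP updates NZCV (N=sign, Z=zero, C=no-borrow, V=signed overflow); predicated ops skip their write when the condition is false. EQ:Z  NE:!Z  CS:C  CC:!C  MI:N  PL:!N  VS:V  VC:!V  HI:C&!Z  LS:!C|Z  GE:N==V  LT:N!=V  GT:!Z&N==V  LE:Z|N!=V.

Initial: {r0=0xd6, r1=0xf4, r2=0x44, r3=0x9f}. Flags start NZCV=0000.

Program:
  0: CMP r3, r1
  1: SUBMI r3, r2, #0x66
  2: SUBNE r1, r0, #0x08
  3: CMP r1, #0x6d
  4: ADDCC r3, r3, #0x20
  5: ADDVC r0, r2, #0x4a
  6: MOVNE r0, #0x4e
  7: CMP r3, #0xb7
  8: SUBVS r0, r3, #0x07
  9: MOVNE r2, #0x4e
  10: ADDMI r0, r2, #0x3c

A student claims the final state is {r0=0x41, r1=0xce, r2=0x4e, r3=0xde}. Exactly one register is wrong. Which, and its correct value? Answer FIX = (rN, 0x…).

FIX = (r0, 0x4e)

[0] flags=1000 → (cmp)
[1] flags=1000 MI?T → r3=0xde
[2] flags=1000 NE?T → r1=0xce
[3] flags=0011 → (cmp)
[4] flags=0011 CC?F → skip
[5] flags=0011 VC?F → skip
[6] flags=0011 NE?T → r0=0x4e
[7] flags=0010 → (cmp)
[8] flags=0010 VS?F → skip
[9] flags=0010 NE?T → r2=0x4e
[10] flags=0010 MI?F → skip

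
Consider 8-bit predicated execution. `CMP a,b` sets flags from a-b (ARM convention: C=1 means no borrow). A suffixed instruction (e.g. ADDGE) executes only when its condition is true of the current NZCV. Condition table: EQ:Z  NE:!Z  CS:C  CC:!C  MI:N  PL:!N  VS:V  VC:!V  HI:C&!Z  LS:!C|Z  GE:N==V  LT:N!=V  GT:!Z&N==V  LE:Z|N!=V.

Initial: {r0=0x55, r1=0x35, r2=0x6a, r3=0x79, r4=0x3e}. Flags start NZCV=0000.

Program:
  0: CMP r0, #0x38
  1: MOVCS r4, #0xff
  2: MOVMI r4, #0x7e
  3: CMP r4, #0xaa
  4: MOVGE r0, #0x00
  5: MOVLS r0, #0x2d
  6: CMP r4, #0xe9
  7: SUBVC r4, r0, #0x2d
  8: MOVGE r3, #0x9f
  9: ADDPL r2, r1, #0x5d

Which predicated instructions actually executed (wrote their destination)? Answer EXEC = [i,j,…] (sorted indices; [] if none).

EXEC = [1,4,7,8,9]

0: ✓ CMP  NZCV=0010
1: ✓ MOVCS  r4←0xff
2: · MOVMI
3: ✓ CMP  NZCV=0010
4: ✓ MOVGE  r0←0x00
5: · MOVLS
6: ✓ CMP  NZCV=0010
7: ✓ SUBVC  r4←0xd3
8: ✓ MOVGE  r3←0x9f
9: ✓ ADDPL  r2←0x92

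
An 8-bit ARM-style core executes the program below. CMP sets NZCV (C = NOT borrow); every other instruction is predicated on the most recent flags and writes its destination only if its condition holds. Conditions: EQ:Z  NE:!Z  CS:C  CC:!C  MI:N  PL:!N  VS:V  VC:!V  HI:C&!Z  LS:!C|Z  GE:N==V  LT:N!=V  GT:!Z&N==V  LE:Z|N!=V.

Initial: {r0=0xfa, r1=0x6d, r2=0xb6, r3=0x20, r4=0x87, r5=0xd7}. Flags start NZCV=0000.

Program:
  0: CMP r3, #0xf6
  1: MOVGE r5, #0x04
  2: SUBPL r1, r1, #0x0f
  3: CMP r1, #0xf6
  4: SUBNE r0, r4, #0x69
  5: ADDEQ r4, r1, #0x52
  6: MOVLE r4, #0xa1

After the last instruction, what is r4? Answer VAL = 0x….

0: ✓ CMP  NZCV=0000
1: ✓ MOVGE  r5←0x04
2: ✓ SUBPL  r1←0x5e
3: ✓ CMP  NZCV=0000
4: ✓ SUBNE  r0←0x1e
5: · ADDEQ
6: · MOVLE

VAL = 0x87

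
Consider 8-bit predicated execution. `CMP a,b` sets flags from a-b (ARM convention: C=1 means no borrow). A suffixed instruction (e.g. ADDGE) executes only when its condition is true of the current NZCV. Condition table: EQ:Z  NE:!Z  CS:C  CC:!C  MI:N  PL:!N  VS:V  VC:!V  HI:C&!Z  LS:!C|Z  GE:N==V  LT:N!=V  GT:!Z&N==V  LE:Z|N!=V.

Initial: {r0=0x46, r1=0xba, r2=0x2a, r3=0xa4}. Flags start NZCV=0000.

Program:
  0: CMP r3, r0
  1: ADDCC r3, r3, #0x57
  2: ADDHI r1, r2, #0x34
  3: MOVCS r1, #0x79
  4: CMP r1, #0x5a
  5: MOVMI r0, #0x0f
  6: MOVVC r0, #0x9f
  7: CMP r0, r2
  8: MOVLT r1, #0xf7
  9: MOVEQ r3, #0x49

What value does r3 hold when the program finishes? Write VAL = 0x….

0: ✓ CMP  NZCV=0011
1: · ADDCC
2: ✓ ADDHI  r1←0x5e
3: ✓ MOVCS  r1←0x79
4: ✓ CMP  NZCV=0010
5: · MOVMI
6: ✓ MOVVC  r0←0x9f
7: ✓ CMP  NZCV=0011
8: ✓ MOVLT  r1←0xf7
9: · MOVEQ

VAL = 0xa4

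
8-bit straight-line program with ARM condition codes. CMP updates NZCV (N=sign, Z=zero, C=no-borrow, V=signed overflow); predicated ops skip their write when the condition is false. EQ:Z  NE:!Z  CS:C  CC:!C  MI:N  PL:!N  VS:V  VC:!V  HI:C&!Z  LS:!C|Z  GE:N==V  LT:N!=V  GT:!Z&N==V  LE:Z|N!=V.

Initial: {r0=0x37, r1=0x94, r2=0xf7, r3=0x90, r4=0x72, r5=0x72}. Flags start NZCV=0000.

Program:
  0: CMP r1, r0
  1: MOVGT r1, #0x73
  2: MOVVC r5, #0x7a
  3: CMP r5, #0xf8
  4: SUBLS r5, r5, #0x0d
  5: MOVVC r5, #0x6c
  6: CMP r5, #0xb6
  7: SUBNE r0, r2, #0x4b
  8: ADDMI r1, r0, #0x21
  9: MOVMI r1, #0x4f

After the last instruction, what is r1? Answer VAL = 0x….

[0] flags=0011 → (cmp)
[1] flags=0011 GT?F → skip
[2] flags=0011 VC?F → skip
[3] flags=0000 → (cmp)
[4] flags=0000 LS?T → r5=0x65
[5] flags=0000 VC?T → r5=0x6c
[6] flags=1001 → (cmp)
[7] flags=1001 NE?T → r0=0xac
[8] flags=1001 MI?T → r1=0xcd
[9] flags=1001 MI?T → r1=0x4f

VAL = 0x4f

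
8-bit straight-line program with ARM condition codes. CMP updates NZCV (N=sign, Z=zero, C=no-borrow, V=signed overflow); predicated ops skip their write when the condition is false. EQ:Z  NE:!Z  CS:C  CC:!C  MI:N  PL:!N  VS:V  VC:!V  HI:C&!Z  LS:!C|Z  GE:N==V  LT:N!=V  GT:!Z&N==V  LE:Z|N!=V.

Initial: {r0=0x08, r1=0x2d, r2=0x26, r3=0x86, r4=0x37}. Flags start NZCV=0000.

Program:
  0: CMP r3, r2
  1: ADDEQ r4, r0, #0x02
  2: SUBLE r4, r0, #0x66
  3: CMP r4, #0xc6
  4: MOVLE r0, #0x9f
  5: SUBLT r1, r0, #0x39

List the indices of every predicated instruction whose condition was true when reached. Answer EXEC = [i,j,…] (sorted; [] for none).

EXEC = [2,4,5]

[0] flags=0011 → (cmp)
[1] flags=0011 EQ?F → skip
[2] flags=0011 LE?T → r4=0xa2
[3] flags=1000 → (cmp)
[4] flags=1000 LE?T → r0=0x9f
[5] flags=1000 LT?T → r1=0x66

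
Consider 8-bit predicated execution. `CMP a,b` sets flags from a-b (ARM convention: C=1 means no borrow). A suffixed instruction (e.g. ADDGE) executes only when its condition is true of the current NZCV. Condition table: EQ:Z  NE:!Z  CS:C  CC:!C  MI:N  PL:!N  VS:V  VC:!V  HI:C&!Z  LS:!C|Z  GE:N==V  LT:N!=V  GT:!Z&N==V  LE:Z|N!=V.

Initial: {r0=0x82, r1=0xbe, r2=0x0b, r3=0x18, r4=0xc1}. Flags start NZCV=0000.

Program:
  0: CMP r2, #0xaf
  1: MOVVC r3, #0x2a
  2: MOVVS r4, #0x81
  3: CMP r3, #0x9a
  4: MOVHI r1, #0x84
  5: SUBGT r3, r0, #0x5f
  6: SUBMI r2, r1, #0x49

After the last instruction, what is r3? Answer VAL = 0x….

[0] flags=0000 → (cmp)
[1] flags=0000 VC?T → r3=0x2a
[2] flags=0000 VS?F → skip
[3] flags=1001 → (cmp)
[4] flags=1001 HI?F → skip
[5] flags=1001 GT?T → r3=0x23
[6] flags=1001 MI?T → r2=0x75

VAL = 0x23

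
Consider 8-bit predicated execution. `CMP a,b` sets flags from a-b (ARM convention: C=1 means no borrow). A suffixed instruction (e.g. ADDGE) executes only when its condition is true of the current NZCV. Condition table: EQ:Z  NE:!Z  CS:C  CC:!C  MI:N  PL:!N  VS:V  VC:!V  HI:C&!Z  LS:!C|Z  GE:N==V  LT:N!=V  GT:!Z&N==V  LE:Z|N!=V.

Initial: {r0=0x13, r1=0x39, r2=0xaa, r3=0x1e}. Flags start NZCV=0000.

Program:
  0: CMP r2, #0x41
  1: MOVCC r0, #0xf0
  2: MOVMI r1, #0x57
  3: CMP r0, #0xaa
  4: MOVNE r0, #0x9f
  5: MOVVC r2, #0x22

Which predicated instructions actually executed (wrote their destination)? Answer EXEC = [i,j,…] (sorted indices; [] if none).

EXEC = [4,5]

[0] flags=0011 → (cmp)
[1] flags=0011 CC?F → skip
[2] flags=0011 MI?F → skip
[3] flags=0000 → (cmp)
[4] flags=0000 NE?T → r0=0x9f
[5] flags=0000 VC?T → r2=0x22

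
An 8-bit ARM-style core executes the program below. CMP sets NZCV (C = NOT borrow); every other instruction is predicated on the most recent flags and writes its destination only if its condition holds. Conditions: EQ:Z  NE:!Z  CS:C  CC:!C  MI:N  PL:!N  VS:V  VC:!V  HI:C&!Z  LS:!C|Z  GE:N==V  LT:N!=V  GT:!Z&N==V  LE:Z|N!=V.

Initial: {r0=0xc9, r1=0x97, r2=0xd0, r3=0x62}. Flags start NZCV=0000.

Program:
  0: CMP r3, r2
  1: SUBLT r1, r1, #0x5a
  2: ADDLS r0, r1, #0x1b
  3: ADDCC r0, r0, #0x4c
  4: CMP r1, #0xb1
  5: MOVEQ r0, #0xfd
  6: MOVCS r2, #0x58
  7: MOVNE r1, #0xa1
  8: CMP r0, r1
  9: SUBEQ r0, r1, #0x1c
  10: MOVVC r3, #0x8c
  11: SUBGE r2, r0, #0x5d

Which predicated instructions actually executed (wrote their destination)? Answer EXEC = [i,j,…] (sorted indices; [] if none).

0: ✓ CMP  NZCV=1001
1: · SUBLT
2: ✓ ADDLS  r0←0xb2
3: ✓ ADDCC  r0←0xfe
4: ✓ CMP  NZCV=1000
5: · MOVEQ
6: · MOVCS
7: ✓ MOVNE  r1←0xa1
8: ✓ CMP  NZCV=0010
9: · SUBEQ
10: ✓ MOVVC  r3←0x8c
11: ✓ SUBGE  r2←0xa1

EXEC = [2,3,7,10,11]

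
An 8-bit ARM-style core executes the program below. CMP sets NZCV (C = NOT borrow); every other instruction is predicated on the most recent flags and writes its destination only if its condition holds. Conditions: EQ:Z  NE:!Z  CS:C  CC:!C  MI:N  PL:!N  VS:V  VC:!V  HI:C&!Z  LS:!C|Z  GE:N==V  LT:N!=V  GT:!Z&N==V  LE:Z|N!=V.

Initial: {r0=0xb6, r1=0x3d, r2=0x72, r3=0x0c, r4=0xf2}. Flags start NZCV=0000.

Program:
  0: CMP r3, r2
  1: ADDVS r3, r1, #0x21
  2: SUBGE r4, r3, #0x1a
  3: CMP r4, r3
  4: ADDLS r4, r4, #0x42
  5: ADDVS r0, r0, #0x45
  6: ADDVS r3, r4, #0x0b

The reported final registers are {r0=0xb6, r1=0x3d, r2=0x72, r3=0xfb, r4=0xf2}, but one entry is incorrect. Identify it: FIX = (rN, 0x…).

FIX = (r3, 0x0c)

[0] flags=1000 → (cmp)
[1] flags=1000 VS?F → skip
[2] flags=1000 GE?F → skip
[3] flags=1010 → (cmp)
[4] flags=1010 LS?F → skip
[5] flags=1010 VS?F → skip
[6] flags=1010 VS?F → skip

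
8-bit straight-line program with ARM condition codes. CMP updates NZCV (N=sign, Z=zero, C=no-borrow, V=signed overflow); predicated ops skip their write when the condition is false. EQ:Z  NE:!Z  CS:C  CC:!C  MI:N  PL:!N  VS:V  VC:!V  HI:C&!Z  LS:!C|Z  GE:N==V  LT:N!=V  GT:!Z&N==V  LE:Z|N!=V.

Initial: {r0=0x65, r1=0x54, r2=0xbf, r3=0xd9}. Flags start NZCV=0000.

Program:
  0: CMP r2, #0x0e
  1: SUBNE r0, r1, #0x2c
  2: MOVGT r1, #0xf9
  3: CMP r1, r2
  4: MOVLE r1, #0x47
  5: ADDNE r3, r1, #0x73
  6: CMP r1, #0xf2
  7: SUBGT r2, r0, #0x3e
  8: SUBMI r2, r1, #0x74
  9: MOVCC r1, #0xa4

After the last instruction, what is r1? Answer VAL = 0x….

[0] flags=1010 → (cmp)
[1] flags=1010 NE?T → r0=0x28
[2] flags=1010 GT?F → skip
[3] flags=1001 → (cmp)
[4] flags=1001 LE?F → skip
[5] flags=1001 NE?T → r3=0xc7
[6] flags=0000 → (cmp)
[7] flags=0000 GT?T → r2=0xea
[8] flags=0000 MI?F → skip
[9] flags=0000 CC?T → r1=0xa4

VAL = 0xa4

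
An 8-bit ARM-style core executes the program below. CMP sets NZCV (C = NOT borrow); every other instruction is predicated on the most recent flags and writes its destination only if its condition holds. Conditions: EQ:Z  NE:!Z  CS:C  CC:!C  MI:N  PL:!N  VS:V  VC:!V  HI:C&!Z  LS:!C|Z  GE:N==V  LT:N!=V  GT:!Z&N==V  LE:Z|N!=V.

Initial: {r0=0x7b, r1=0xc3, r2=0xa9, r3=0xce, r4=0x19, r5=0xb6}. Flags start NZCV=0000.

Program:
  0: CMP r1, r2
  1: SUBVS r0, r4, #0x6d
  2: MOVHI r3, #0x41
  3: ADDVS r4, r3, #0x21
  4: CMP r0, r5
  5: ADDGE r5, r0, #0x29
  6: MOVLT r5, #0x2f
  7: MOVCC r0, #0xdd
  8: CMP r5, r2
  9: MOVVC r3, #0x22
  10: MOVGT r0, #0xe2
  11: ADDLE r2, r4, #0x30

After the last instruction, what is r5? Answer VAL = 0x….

VAL = 0xa4

0: ✓ CMP  NZCV=0010
1: · SUBVS
2: ✓ MOVHI  r3←0x41
3: · ADDVS
4: ✓ CMP  NZCV=1001
5: ✓ ADDGE  r5←0xa4
6: · MOVLT
7: ✓ MOVCC  r0←0xdd
8: ✓ CMP  NZCV=1000
9: ✓ MOVVC  r3←0x22
10: · MOVGT
11: ✓ ADDLE  r2←0x49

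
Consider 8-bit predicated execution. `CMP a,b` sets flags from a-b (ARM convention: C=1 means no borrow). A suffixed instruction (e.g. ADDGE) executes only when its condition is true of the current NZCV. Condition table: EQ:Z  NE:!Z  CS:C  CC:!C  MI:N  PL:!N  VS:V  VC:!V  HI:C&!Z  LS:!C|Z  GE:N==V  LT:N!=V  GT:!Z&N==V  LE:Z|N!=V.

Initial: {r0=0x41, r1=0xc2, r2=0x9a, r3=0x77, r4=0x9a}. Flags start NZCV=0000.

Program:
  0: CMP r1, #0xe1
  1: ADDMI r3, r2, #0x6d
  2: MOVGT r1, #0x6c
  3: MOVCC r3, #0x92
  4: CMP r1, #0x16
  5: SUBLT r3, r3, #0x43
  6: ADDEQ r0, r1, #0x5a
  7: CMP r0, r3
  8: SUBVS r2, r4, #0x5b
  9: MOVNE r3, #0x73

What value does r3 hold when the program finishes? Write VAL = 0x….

[0] flags=1000 → (cmp)
[1] flags=1000 MI?T → r3=0x07
[2] flags=1000 GT?F → skip
[3] flags=1000 CC?T → r3=0x92
[4] flags=1010 → (cmp)
[5] flags=1010 LT?T → r3=0x4f
[6] flags=1010 EQ?F → skip
[7] flags=1000 → (cmp)
[8] flags=1000 VS?F → skip
[9] flags=1000 NE?T → r3=0x73

VAL = 0x73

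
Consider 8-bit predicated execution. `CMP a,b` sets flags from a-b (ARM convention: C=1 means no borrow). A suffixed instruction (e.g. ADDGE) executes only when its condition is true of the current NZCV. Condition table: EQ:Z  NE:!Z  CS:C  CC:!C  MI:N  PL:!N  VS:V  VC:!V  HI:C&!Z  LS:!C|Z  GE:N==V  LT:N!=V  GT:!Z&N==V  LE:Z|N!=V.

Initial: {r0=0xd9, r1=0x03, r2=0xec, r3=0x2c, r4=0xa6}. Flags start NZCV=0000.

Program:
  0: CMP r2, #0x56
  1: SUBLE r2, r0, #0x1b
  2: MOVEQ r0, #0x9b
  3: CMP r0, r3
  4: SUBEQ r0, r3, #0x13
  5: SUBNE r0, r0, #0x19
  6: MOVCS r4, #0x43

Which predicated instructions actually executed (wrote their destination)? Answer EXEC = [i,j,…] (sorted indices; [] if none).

[0] flags=1010 → (cmp)
[1] flags=1010 LE?T → r2=0xbe
[2] flags=1010 EQ?F → skip
[3] flags=1010 → (cmp)
[4] flags=1010 EQ?F → skip
[5] flags=1010 NE?T → r0=0xc0
[6] flags=1010 CS?T → r4=0x43

EXEC = [1,5,6]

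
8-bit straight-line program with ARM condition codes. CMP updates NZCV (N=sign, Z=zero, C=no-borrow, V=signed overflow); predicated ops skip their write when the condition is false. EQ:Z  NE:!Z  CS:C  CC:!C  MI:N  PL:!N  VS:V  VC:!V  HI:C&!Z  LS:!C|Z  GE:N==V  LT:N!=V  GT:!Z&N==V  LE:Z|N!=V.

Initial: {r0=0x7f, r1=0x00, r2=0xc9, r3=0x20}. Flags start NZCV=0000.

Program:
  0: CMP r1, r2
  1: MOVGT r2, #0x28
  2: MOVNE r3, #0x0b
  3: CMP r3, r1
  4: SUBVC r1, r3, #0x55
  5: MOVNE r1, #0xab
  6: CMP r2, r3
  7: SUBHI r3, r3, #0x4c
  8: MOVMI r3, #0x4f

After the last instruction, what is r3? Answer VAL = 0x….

VAL = 0xbf

[0] flags=0000 → (cmp)
[1] flags=0000 GT?T → r2=0x28
[2] flags=0000 NE?T → r3=0x0b
[3] flags=0010 → (cmp)
[4] flags=0010 VC?T → r1=0xb6
[5] flags=0010 NE?T → r1=0xab
[6] flags=0010 → (cmp)
[7] flags=0010 HI?T → r3=0xbf
[8] flags=0010 MI?F → skip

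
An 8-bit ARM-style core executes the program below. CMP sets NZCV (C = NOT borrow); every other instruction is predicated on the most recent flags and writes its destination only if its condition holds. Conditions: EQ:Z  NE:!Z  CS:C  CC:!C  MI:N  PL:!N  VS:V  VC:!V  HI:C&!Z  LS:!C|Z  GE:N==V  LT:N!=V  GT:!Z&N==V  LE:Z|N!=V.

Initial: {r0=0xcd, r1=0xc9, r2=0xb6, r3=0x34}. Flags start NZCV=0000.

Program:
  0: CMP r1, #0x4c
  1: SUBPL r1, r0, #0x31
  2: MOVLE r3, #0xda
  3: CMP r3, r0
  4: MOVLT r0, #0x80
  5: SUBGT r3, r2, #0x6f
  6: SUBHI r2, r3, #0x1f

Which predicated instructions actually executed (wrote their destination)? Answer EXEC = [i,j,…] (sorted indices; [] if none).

0: ✓ CMP  NZCV=0011
1: ✓ SUBPL  r1←0x9c
2: ✓ MOVLE  r3←0xda
3: ✓ CMP  NZCV=0010
4: · MOVLT
5: ✓ SUBGT  r3←0x47
6: ✓ SUBHI  r2←0x28

EXEC = [1,2,5,6]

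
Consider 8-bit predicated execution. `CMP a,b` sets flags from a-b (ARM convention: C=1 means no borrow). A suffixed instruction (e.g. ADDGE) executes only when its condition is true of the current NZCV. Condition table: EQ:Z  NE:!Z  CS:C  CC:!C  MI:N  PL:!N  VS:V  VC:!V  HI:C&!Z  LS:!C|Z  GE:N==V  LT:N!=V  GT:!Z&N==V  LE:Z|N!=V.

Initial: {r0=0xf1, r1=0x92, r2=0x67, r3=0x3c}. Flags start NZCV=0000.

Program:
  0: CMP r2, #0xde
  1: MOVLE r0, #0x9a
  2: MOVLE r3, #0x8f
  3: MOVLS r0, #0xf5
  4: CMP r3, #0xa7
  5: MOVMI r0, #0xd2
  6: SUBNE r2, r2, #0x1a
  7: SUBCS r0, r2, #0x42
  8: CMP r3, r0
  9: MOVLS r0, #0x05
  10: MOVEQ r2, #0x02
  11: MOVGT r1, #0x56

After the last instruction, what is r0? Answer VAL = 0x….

[0] flags=1001 → (cmp)
[1] flags=1001 LE?F → skip
[2] flags=1001 LE?F → skip
[3] flags=1001 LS?T → r0=0xf5
[4] flags=1001 → (cmp)
[5] flags=1001 MI?T → r0=0xd2
[6] flags=1001 NE?T → r2=0x4d
[7] flags=1001 CS?F → skip
[8] flags=0000 → (cmp)
[9] flags=0000 LS?T → r0=0x05
[10] flags=0000 EQ?F → skip
[11] flags=0000 GT?T → r1=0x56

VAL = 0x05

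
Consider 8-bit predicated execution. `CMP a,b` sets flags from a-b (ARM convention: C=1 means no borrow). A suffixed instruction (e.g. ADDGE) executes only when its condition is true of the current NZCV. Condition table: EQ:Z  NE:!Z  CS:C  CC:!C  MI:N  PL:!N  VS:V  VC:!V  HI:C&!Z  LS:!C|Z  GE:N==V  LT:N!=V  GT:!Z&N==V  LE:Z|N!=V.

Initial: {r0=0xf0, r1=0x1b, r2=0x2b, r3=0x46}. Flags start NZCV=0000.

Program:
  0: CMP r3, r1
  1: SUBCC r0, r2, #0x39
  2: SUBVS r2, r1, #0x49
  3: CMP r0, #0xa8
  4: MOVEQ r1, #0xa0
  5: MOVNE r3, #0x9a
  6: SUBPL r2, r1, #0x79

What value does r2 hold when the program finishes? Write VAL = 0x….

VAL = 0xa2

0: ✓ CMP  NZCV=0010
1: · SUBCC
2: · SUBVS
3: ✓ CMP  NZCV=0010
4: · MOVEQ
5: ✓ MOVNE  r3←0x9a
6: ✓ SUBPL  r2←0xa2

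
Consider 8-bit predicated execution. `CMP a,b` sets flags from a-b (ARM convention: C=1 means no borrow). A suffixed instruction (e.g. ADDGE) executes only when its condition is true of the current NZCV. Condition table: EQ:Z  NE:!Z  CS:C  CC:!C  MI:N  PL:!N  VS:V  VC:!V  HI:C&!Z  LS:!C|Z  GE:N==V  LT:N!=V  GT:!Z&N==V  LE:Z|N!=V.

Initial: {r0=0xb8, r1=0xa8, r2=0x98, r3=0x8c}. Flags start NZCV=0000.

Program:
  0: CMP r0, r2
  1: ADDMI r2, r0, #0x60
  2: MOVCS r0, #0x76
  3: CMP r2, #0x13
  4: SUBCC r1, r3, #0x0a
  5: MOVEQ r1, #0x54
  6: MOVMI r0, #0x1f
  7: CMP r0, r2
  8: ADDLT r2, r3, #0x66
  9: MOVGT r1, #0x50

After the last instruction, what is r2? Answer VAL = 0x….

VAL = 0x98

[0] flags=0010 → (cmp)
[1] flags=0010 MI?F → skip
[2] flags=0010 CS?T → r0=0x76
[3] flags=1010 → (cmp)
[4] flags=1010 CC?F → skip
[5] flags=1010 EQ?F → skip
[6] flags=1010 MI?T → r0=0x1f
[7] flags=1001 → (cmp)
[8] flags=1001 LT?F → skip
[9] flags=1001 GT?T → r1=0x50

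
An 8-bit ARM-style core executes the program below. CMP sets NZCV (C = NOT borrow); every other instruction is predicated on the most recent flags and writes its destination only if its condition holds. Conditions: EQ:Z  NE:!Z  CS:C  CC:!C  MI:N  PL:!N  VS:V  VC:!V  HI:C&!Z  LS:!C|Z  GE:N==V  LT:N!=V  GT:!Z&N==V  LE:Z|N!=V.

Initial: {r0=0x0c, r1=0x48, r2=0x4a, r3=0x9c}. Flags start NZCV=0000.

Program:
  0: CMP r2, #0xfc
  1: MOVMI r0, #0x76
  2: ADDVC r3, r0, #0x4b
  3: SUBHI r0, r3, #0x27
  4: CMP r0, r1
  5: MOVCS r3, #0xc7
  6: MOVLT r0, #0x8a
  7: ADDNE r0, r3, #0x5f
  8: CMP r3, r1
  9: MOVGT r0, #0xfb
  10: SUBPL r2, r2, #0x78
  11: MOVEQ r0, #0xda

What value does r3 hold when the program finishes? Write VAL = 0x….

0: ✓ CMP  NZCV=0000
1: · MOVMI
2: ✓ ADDVC  r3←0x57
3: · SUBHI
4: ✓ CMP  NZCV=1000
5: · MOVCS
6: ✓ MOVLT  r0←0x8a
7: ✓ ADDNE  r0←0xb6
8: ✓ CMP  NZCV=0010
9: ✓ MOVGT  r0←0xfb
10: ✓ SUBPL  r2←0xd2
11: · MOVEQ

VAL = 0x57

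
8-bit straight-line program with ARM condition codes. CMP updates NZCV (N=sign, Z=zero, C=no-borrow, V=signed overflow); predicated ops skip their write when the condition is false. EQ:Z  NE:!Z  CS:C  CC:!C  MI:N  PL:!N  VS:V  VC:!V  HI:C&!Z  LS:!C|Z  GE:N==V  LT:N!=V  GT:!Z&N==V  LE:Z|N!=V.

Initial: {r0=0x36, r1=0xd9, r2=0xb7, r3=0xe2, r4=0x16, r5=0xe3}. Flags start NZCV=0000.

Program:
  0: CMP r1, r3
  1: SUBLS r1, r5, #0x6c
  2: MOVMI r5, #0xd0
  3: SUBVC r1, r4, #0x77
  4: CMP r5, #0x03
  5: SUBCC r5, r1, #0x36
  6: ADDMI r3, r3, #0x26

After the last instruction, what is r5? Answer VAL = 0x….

VAL = 0xd0

[0] flags=1000 → (cmp)
[1] flags=1000 LS?T → r1=0x77
[2] flags=1000 MI?T → r5=0xd0
[3] flags=1000 VC?T → r1=0x9f
[4] flags=1010 → (cmp)
[5] flags=1010 CC?F → skip
[6] flags=1010 MI?T → r3=0x08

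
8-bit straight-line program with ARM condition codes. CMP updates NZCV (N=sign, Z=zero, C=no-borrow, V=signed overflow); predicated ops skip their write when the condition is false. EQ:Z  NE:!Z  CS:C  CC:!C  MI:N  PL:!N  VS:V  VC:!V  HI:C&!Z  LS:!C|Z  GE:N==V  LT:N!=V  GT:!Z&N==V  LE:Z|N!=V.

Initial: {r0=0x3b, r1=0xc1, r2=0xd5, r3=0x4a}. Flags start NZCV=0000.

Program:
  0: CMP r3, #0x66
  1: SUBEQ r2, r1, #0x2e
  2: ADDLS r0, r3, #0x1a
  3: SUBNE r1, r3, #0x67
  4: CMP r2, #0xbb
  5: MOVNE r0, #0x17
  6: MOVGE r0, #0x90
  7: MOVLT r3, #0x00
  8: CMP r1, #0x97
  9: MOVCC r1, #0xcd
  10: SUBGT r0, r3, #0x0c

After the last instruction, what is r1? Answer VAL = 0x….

[0] flags=1000 → (cmp)
[1] flags=1000 EQ?F → skip
[2] flags=1000 LS?T → r0=0x64
[3] flags=1000 NE?T → r1=0xe3
[4] flags=0010 → (cmp)
[5] flags=0010 NE?T → r0=0x17
[6] flags=0010 GE?T → r0=0x90
[7] flags=0010 LT?F → skip
[8] flags=0010 → (cmp)
[9] flags=0010 CC?F → skip
[10] flags=0010 GT?T → r0=0x3e

VAL = 0xe3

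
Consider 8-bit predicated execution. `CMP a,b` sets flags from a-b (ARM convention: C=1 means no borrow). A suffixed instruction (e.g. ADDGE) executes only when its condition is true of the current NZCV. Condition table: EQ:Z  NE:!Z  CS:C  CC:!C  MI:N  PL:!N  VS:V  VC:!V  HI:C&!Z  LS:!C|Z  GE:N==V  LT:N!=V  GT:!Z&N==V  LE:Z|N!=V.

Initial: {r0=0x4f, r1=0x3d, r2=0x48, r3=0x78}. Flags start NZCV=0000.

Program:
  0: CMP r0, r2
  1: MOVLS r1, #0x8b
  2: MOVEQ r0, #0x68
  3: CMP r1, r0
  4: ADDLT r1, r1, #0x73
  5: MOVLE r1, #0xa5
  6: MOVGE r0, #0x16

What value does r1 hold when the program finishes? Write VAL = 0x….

[0] flags=0010 → (cmp)
[1] flags=0010 LS?F → skip
[2] flags=0010 EQ?F → skip
[3] flags=1000 → (cmp)
[4] flags=1000 LT?T → r1=0xb0
[5] flags=1000 LE?T → r1=0xa5
[6] flags=1000 GE?F → skip

VAL = 0xa5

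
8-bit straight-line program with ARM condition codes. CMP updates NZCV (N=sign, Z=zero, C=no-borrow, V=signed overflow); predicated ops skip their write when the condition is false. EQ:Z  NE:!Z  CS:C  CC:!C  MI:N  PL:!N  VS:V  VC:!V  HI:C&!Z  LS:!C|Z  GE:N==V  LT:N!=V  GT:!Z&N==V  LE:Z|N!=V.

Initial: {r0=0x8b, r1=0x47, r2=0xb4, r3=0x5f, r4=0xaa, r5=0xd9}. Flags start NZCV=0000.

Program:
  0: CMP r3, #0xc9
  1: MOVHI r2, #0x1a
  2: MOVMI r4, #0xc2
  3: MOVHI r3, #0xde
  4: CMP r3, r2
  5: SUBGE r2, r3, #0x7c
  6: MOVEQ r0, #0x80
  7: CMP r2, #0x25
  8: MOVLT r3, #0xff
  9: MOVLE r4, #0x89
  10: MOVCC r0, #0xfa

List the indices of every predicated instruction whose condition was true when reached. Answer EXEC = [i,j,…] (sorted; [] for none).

0: ✓ CMP  NZCV=1001
1: · MOVHI
2: ✓ MOVMI  r4←0xc2
3: · MOVHI
4: ✓ CMP  NZCV=1001
5: ✓ SUBGE  r2←0xe3
6: · MOVEQ
7: ✓ CMP  NZCV=1010
8: ✓ MOVLT  r3←0xff
9: ✓ MOVLE  r4←0x89
10: · MOVCC

EXEC = [2,5,8,9]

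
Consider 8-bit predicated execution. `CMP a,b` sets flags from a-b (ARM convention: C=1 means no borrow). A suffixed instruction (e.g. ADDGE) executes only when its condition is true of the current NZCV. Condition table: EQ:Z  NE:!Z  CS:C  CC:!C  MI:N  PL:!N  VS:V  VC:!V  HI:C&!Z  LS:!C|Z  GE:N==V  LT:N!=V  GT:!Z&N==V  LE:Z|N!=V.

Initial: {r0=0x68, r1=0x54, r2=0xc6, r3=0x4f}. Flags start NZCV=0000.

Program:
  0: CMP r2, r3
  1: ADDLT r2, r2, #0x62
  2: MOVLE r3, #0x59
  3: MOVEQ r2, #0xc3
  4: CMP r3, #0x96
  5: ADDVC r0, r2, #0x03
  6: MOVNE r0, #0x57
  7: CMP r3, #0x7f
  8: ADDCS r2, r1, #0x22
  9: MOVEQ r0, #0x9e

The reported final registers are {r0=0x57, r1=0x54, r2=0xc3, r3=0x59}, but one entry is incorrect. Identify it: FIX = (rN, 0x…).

[0] flags=0011 → (cmp)
[1] flags=0011 LT?T → r2=0x28
[2] flags=0011 LE?T → r3=0x59
[3] flags=0011 EQ?F → skip
[4] flags=1001 → (cmp)
[5] flags=1001 VC?F → skip
[6] flags=1001 NE?T → r0=0x57
[7] flags=1000 → (cmp)
[8] flags=1000 CS?F → skip
[9] flags=1000 EQ?F → skip

FIX = (r2, 0x28)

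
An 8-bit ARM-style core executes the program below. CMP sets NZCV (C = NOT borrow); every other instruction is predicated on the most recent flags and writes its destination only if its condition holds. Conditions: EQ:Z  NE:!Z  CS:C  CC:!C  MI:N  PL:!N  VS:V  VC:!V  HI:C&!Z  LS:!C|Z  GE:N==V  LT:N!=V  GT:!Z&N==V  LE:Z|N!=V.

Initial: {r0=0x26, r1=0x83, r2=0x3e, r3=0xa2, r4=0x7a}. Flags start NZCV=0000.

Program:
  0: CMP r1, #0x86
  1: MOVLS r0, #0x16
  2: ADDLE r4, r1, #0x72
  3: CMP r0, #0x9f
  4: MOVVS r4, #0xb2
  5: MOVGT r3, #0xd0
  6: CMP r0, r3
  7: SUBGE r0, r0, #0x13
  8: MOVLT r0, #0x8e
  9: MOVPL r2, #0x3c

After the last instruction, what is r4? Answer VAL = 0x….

0: ✓ CMP  NZCV=1000
1: ✓ MOVLS  r0←0x16
2: ✓ ADDLE  r4←0xf5
3: ✓ CMP  NZCV=0000
4: · MOVVS
5: ✓ MOVGT  r3←0xd0
6: ✓ CMP  NZCV=0000
7: ✓ SUBGE  r0←0x03
8: · MOVLT
9: ✓ MOVPL  r2←0x3c

VAL = 0xf5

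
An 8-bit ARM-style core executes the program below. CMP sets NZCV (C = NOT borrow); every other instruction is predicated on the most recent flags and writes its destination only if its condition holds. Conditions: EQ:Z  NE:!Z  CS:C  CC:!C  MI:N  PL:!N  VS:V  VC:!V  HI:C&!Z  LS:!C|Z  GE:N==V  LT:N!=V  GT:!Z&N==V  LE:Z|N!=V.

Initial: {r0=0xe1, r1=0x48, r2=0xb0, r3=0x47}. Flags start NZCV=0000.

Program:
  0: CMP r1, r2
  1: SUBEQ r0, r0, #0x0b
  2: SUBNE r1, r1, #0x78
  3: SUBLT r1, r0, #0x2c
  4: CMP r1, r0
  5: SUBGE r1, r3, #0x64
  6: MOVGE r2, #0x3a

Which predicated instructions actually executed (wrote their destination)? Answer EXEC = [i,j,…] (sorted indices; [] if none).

[0] flags=1001 → (cmp)
[1] flags=1001 EQ?F → skip
[2] flags=1001 NE?T → r1=0xd0
[3] flags=1001 LT?F → skip
[4] flags=1000 → (cmp)
[5] flags=1000 GE?F → skip
[6] flags=1000 GE?F → skip

EXEC = [2]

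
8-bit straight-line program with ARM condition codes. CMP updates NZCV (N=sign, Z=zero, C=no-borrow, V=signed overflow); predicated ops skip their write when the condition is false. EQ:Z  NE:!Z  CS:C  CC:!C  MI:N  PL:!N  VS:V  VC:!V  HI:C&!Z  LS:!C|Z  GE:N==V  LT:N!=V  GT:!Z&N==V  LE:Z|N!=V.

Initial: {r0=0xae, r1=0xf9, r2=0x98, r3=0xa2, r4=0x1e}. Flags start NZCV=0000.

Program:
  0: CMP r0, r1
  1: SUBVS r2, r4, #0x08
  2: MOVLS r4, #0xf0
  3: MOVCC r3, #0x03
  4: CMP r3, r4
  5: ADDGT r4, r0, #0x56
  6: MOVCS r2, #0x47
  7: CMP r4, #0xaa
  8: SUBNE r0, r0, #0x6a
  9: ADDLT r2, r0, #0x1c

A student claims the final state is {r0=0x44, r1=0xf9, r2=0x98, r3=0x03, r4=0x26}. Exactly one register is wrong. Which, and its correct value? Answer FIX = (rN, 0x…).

FIX = (r4, 0x04)

0: ✓ CMP  NZCV=1000
1: · SUBVS
2: ✓ MOVLS  r4←0xf0
3: ✓ MOVCC  r3←0x03
4: ✓ CMP  NZCV=0000
5: ✓ ADDGT  r4←0x04
6: · MOVCS
7: ✓ CMP  NZCV=0000
8: ✓ SUBNE  r0←0x44
9: · ADDLT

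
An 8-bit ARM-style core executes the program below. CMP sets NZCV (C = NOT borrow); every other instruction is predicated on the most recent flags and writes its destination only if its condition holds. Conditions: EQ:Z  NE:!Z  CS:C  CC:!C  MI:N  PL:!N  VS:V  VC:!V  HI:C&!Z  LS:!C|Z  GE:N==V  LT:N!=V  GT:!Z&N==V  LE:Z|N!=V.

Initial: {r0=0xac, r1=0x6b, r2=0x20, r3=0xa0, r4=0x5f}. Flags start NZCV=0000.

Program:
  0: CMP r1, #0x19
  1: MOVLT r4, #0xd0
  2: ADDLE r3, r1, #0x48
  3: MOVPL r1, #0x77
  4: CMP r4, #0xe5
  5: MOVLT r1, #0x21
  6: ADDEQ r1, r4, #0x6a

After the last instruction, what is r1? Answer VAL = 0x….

VAL = 0x77

[0] flags=0010 → (cmp)
[1] flags=0010 LT?F → skip
[2] flags=0010 LE?F → skip
[3] flags=0010 PL?T → r1=0x77
[4] flags=0000 → (cmp)
[5] flags=0000 LT?F → skip
[6] flags=0000 EQ?F → skip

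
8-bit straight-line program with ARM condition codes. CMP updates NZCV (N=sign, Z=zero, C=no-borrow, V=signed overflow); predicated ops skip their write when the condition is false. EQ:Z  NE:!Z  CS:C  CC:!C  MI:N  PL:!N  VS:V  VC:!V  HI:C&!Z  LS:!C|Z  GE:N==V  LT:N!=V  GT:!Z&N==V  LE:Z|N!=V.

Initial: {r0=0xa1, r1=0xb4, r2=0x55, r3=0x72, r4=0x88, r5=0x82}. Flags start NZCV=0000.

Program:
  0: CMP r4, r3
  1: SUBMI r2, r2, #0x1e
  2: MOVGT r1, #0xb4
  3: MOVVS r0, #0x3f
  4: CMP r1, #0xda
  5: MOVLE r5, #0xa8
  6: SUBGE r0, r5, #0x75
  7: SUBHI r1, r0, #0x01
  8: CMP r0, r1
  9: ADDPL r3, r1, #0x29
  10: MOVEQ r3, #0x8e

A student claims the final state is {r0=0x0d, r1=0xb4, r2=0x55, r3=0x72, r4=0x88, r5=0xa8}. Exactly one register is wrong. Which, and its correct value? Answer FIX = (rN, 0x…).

FIX = (r0, 0x3f)

0: ✓ CMP  NZCV=0011
1: · SUBMI
2: · MOVGT
3: ✓ MOVVS  r0←0x3f
4: ✓ CMP  NZCV=1000
5: ✓ MOVLE  r5←0xa8
6: · SUBGE
7: · SUBHI
8: ✓ CMP  NZCV=1001
9: · ADDPL
10: · MOVEQ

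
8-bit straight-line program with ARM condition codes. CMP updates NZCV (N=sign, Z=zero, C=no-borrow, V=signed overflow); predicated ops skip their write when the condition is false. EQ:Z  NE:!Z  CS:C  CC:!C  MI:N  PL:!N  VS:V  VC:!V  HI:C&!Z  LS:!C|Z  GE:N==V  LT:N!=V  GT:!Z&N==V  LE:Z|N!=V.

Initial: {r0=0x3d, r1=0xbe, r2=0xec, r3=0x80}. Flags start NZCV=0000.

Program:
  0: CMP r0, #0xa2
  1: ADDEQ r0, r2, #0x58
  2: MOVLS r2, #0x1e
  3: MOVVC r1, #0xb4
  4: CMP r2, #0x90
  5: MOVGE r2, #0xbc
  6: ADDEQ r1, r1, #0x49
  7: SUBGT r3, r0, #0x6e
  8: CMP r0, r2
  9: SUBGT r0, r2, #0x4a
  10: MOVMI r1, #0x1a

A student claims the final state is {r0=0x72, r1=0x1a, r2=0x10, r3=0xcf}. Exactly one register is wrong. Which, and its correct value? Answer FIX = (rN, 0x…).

FIX = (r2, 0xbc)

[0] flags=1001 → (cmp)
[1] flags=1001 EQ?F → skip
[2] flags=1001 LS?T → r2=0x1e
[3] flags=1001 VC?F → skip
[4] flags=1001 → (cmp)
[5] flags=1001 GE?T → r2=0xbc
[6] flags=1001 EQ?F → skip
[7] flags=1001 GT?T → r3=0xcf
[8] flags=1001 → (cmp)
[9] flags=1001 GT?T → r0=0x72
[10] flags=1001 MI?T → r1=0x1a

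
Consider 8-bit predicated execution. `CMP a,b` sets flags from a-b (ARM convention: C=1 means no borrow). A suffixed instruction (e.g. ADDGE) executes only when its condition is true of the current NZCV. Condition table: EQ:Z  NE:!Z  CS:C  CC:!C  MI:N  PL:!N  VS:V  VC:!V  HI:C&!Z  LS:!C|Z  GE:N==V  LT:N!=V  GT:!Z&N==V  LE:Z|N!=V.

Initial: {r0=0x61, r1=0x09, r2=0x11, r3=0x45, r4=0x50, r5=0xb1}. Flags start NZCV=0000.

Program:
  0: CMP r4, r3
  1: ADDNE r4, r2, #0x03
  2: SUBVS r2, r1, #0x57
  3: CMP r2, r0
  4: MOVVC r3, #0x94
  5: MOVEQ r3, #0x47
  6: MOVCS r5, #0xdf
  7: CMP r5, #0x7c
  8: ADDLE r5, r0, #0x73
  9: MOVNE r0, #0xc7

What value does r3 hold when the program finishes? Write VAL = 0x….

VAL = 0x94

0: ✓ CMP  NZCV=0010
1: ✓ ADDNE  r4←0x14
2: · SUBVS
3: ✓ CMP  NZCV=1000
4: ✓ MOVVC  r3←0x94
5: · MOVEQ
6: · MOVCS
7: ✓ CMP  NZCV=0011
8: ✓ ADDLE  r5←0xd4
9: ✓ MOVNE  r0←0xc7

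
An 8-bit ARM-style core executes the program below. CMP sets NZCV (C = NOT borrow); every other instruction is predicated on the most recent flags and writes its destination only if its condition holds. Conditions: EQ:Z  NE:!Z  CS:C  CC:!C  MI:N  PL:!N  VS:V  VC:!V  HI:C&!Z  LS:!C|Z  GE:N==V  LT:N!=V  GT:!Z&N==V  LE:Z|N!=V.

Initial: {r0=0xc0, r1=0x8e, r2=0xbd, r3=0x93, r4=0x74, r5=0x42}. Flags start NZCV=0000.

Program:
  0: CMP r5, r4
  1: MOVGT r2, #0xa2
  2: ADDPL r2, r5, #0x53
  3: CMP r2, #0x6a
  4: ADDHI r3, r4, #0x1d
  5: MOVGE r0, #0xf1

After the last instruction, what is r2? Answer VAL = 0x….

VAL = 0xbd

[0] flags=1000 → (cmp)
[1] flags=1000 GT?F → skip
[2] flags=1000 PL?F → skip
[3] flags=0011 → (cmp)
[4] flags=0011 HI?T → r3=0x91
[5] flags=0011 GE?F → skip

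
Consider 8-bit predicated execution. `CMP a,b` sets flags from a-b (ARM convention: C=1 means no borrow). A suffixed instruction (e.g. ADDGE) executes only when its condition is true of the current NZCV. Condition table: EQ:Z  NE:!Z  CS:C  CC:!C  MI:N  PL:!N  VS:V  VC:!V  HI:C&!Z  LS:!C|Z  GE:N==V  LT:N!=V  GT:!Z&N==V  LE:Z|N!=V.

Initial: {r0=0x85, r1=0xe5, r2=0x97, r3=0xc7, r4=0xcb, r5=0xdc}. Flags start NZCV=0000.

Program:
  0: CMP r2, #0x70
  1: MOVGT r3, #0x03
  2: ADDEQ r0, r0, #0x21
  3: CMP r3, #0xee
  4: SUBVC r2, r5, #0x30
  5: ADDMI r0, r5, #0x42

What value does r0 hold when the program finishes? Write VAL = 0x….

VAL = 0x1e

[0] flags=0011 → (cmp)
[1] flags=0011 GT?F → skip
[2] flags=0011 EQ?F → skip
[3] flags=1000 → (cmp)
[4] flags=1000 VC?T → r2=0xac
[5] flags=1000 MI?T → r0=0x1e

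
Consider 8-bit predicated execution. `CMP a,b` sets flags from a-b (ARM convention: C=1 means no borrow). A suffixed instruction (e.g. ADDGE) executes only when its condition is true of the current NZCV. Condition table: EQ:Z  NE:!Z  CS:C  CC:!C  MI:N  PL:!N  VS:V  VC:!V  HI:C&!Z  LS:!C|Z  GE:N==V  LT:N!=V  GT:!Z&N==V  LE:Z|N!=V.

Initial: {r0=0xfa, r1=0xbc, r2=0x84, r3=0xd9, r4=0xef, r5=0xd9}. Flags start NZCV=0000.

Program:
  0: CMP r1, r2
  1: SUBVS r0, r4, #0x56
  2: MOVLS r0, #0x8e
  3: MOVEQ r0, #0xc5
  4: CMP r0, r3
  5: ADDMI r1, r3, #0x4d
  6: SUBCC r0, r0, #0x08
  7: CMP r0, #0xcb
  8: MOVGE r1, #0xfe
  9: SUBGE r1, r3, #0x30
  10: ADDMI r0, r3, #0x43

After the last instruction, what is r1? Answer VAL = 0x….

0: ✓ CMP  NZCV=0010
1: · SUBVS
2: · MOVLS
3: · MOVEQ
4: ✓ CMP  NZCV=0010
5: · ADDMI
6: · SUBCC
7: ✓ CMP  NZCV=0010
8: ✓ MOVGE  r1←0xfe
9: ✓ SUBGE  r1←0xa9
10: · ADDMI

VAL = 0xa9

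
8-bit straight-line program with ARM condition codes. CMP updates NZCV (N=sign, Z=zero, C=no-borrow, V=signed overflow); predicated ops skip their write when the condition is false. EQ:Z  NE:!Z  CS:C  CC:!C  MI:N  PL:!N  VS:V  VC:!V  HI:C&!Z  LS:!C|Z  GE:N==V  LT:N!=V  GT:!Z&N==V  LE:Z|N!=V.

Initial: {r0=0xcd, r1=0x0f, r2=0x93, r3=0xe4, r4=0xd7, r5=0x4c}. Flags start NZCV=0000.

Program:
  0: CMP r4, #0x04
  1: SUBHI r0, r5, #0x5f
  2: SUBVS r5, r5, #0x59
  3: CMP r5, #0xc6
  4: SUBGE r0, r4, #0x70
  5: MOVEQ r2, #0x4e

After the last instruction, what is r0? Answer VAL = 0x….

VAL = 0x67

0: ✓ CMP  NZCV=1010
1: ✓ SUBHI  r0←0xed
2: · SUBVS
3: ✓ CMP  NZCV=1001
4: ✓ SUBGE  r0←0x67
5: · MOVEQ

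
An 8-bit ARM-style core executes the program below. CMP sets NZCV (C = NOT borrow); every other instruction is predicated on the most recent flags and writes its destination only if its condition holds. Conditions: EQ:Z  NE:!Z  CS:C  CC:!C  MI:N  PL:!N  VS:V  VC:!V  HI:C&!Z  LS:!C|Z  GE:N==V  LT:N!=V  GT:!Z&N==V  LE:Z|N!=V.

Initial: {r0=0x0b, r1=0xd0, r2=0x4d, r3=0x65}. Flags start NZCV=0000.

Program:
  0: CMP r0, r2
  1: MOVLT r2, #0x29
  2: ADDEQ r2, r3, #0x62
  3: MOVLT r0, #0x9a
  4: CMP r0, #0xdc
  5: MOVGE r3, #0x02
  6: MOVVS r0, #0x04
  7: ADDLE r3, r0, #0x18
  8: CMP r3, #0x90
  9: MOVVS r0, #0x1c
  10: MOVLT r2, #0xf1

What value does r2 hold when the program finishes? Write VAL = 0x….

VAL = 0x29

[0] flags=1000 → (cmp)
[1] flags=1000 LT?T → r2=0x29
[2] flags=1000 EQ?F → skip
[3] flags=1000 LT?T → r0=0x9a
[4] flags=1000 → (cmp)
[5] flags=1000 GE?F → skip
[6] flags=1000 VS?F → skip
[7] flags=1000 LE?T → r3=0xb2
[8] flags=0010 → (cmp)
[9] flags=0010 VS?F → skip
[10] flags=0010 LT?F → skip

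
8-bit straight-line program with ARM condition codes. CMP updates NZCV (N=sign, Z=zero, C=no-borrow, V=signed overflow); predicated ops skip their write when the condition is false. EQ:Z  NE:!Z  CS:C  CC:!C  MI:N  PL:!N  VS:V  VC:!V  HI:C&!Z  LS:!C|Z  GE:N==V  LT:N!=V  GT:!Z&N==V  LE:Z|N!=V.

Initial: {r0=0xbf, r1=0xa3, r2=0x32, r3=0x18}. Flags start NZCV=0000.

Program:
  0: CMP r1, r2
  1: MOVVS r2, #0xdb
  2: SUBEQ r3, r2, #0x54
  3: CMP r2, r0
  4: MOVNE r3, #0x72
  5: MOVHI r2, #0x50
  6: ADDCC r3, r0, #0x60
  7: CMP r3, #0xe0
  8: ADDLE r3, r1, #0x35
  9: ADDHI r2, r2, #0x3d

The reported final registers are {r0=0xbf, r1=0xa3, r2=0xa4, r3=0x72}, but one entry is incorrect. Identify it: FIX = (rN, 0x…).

0: ✓ CMP  NZCV=0011
1: ✓ MOVVS  r2←0xdb
2: · SUBEQ
3: ✓ CMP  NZCV=0010
4: ✓ MOVNE  r3←0x72
5: ✓ MOVHI  r2←0x50
6: · ADDCC
7: ✓ CMP  NZCV=1001
8: · ADDLE
9: · ADDHI

FIX = (r2, 0x50)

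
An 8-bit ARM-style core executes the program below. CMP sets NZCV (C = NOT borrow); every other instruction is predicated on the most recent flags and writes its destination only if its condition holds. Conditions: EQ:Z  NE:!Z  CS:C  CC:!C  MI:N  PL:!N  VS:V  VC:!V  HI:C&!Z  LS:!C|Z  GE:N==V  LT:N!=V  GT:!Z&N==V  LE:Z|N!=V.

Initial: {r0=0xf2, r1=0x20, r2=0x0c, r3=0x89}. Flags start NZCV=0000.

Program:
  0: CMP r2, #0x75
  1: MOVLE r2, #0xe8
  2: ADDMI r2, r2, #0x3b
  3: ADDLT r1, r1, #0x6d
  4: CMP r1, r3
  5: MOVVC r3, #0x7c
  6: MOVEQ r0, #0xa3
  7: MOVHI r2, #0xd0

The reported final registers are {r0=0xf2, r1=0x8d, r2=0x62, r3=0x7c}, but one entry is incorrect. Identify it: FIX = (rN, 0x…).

[0] flags=1000 → (cmp)
[1] flags=1000 LE?T → r2=0xe8
[2] flags=1000 MI?T → r2=0x23
[3] flags=1000 LT?T → r1=0x8d
[4] flags=0010 → (cmp)
[5] flags=0010 VC?T → r3=0x7c
[6] flags=0010 EQ?F → skip
[7] flags=0010 HI?T → r2=0xd0

FIX = (r2, 0xd0)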